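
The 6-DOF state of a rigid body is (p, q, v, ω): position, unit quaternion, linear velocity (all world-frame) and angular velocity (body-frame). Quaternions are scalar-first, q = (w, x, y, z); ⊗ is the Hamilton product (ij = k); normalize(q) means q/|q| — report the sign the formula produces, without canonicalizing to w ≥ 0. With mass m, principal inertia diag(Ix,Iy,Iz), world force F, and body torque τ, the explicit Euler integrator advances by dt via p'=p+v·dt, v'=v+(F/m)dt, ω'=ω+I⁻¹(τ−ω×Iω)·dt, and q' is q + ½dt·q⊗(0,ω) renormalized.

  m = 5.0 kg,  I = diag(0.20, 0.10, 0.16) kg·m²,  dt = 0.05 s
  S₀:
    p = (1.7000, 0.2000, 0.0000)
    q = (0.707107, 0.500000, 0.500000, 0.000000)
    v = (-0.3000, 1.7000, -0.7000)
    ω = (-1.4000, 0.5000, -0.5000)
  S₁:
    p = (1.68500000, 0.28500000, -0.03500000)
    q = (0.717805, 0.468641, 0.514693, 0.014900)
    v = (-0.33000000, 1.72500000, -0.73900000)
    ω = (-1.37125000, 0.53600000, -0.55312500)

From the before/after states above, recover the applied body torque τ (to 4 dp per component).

ω₁ − ω₀ = (0.02875000, 0.03600000, -0.05312500)
ω₀×(Iω₀) = (-0.0150, 0.0280, 0.0700)
applied torque τ = (0.1000, 0.1000, -0.1000)

τ = (0.1000, 0.1000, -0.1000)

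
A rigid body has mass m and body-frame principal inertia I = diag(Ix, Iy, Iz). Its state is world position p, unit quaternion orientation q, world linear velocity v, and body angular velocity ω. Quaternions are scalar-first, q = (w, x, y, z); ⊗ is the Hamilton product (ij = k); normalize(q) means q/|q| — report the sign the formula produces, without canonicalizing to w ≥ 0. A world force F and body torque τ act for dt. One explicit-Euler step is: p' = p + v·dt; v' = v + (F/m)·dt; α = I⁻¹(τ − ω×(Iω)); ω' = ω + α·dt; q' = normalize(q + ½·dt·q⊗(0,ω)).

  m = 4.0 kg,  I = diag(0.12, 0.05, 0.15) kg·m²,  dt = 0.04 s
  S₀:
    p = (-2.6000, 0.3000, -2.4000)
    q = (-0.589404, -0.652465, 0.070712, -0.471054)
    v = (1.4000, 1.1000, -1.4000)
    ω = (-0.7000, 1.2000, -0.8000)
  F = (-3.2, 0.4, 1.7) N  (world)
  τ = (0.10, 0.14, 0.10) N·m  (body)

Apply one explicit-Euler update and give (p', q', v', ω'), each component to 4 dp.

angular accel α = (1.6333, 3.1360, 0.2747)
ω + α·dt = (-0.6347, 1.3254, -0.7890)
Hamilton product q⊗(0,ω) = (-0.9184231, 0.9212780, -0.8995190, -0.2619364)
updated quaternion q' = (-0.6075, -0.6337, 0.0527, -0.4760)
a = (-0.8000, 0.1000, 0.4250)
p + v·dt = (-2.5440, 0.3440, -2.4560)
new velocity v' = (1.3680, 1.1040, -1.3830)

p' = (-2.5440, 0.3440, -2.4560)
q' = (-0.6075, -0.6337, 0.0527, -0.4760)
v' = (1.3680, 1.1040, -1.3830)
ω' = (-0.6347, 1.3254, -0.7890)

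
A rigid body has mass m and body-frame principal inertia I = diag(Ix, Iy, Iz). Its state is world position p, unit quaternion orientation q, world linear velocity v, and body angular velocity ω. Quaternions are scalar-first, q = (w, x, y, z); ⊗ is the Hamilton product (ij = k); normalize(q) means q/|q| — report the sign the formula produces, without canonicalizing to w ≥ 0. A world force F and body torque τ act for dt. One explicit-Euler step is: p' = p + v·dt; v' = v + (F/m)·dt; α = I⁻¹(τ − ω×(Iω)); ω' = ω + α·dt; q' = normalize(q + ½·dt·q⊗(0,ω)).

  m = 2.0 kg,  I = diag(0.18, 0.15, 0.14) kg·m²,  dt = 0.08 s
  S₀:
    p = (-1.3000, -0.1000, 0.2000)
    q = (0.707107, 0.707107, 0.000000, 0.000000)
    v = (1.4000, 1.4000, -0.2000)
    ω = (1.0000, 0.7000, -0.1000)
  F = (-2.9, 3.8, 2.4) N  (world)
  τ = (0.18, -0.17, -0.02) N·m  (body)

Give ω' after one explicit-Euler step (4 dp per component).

angular accel α = (0.9961, -1.1067, 0.0071)
new body rate ω' = (1.0797, 0.6115, -0.0994)

ω' = (1.0797, 0.6115, -0.0994)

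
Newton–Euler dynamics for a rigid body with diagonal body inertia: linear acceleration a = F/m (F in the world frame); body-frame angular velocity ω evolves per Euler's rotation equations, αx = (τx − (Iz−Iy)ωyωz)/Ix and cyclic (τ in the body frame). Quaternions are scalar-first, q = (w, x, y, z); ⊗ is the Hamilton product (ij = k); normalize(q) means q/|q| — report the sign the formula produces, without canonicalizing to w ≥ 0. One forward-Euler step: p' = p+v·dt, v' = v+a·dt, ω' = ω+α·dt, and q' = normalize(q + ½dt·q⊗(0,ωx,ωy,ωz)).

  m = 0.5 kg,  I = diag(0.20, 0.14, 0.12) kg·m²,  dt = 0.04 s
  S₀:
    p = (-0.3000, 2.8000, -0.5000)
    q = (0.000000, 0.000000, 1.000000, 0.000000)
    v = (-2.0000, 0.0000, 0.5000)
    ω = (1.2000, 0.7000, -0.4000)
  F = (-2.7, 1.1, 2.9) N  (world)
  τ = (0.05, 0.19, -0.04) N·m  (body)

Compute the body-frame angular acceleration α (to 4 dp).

ω×(Iω) gyroscopic = (0.0056, -0.0384, -0.0504)
angular accel α = (0.2220, 1.6314, 0.0867)

α = (0.2220, 1.6314, 0.0867)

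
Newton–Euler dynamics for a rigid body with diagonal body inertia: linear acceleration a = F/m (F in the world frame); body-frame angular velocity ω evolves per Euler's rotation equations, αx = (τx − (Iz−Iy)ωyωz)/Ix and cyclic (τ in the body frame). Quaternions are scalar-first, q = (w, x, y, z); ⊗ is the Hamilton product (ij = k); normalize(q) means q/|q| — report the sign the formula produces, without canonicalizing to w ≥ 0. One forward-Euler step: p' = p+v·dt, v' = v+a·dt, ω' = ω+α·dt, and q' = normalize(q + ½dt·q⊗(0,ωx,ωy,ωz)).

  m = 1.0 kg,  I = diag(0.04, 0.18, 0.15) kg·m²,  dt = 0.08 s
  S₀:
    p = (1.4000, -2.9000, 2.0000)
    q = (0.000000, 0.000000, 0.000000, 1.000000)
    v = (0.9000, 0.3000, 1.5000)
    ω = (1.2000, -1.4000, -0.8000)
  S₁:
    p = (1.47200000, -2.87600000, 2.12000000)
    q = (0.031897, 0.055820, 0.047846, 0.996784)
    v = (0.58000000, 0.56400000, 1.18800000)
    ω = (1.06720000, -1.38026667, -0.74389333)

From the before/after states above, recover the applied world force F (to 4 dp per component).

Δv = v₁−v₀ = (-0.32000000, 0.26400000, -0.31200000)
m·(v₁−v₀)/dt = (-4.0000, 3.3000, -3.9000)

F = (-4.0000, 3.3000, -3.9000)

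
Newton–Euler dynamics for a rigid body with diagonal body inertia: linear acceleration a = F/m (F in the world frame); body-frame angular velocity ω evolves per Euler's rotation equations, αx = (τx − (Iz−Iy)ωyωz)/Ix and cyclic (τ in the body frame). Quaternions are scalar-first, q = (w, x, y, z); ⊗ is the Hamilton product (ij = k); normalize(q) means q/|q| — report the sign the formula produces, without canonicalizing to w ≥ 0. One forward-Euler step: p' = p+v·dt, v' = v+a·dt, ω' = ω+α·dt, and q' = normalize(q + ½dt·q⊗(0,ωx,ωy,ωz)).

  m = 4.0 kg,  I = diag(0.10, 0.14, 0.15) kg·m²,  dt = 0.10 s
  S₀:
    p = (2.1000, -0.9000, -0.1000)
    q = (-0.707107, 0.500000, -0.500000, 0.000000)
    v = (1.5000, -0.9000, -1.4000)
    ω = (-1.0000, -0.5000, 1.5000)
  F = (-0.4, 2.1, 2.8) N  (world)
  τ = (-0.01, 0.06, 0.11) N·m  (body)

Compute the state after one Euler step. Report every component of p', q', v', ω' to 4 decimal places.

p' = (2.2500, -0.9900, -0.2400)
q' = (-0.6916, 0.4957, -0.5176, -0.0901)
v' = (1.4900, -0.8475, -1.3300)
ω' = (-1.0025, -0.5107, 1.5600)

angular accel α = (-0.0250, -0.1071, 0.6000)
new body rate ω' = (-1.0025, -0.5107, 1.5600)
q⊗(0,ω) = (0.2500000, -0.0428930, -0.3964465, -1.8106605)
q' = normalize(q + ½dt·q⊗(0,ω)) = (-0.6916, 0.4957, -0.5176, -0.0901)
p + v·dt = (2.2500, -0.9900, -0.2400)
v + (F/m)dt = (1.4900, -0.8475, -1.3300)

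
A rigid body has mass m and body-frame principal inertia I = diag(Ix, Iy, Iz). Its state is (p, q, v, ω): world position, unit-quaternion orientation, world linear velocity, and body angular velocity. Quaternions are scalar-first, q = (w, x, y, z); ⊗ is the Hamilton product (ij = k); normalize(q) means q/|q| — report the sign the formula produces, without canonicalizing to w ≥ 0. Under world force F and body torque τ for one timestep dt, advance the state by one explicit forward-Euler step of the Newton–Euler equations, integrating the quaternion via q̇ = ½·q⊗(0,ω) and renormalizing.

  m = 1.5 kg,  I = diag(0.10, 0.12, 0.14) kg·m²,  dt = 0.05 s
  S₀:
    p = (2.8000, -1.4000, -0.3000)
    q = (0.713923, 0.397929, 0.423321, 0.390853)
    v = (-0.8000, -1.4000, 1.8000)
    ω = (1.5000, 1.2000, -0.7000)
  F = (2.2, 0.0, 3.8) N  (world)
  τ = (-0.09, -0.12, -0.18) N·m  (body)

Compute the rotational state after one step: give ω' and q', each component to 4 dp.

ω' = (1.4634, 1.1325, -0.7771)
q' = (0.6922, 0.4050, 0.4658, 0.3739)

gyro term ω×Iω = (-0.0168, 0.0420, 0.0360)
(τ − ω×Iω)/I = (-0.7320, -1.3500, -1.5429)
ω' = ω + α·dt = (1.4634, 1.1325, -0.7771)
Hamilton product q⊗(0,ω) = (-0.8312816, 0.3055362, 1.7215374, -0.6572128)
updated quaternion q' = (0.6922, 0.4050, 0.4658, 0.3739)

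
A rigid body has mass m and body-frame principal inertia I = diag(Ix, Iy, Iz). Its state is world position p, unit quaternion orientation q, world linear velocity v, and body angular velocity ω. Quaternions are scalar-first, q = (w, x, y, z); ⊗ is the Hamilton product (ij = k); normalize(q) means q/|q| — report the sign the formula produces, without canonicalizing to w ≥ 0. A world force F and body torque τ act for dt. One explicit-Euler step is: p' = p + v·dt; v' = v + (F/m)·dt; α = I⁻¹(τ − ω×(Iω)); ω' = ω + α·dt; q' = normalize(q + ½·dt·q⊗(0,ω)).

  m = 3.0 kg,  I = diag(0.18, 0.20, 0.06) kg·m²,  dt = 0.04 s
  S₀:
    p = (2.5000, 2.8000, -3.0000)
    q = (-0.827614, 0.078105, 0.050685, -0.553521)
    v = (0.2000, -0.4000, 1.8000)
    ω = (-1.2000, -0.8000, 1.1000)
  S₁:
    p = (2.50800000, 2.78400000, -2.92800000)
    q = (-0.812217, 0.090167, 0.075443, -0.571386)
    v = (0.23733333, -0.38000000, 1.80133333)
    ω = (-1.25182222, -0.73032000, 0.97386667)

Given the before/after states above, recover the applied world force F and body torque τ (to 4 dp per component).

Δv = v₁−v₀ = (0.03733333, 0.02000000, 0.00133333)
F = m·Δv/dt = (2.8000, 1.5000, 0.1000)
rate change Δω = (-0.05182222, 0.06968000, -0.12613333)
ω₀×(Iω₀) = (0.1232, -0.1584, 0.0192)
I·α + gyro = (-0.1100, 0.1900, -0.1700)

F = (2.8000, 1.5000, 0.1000)
τ = (-0.1100, 0.1900, -0.1700)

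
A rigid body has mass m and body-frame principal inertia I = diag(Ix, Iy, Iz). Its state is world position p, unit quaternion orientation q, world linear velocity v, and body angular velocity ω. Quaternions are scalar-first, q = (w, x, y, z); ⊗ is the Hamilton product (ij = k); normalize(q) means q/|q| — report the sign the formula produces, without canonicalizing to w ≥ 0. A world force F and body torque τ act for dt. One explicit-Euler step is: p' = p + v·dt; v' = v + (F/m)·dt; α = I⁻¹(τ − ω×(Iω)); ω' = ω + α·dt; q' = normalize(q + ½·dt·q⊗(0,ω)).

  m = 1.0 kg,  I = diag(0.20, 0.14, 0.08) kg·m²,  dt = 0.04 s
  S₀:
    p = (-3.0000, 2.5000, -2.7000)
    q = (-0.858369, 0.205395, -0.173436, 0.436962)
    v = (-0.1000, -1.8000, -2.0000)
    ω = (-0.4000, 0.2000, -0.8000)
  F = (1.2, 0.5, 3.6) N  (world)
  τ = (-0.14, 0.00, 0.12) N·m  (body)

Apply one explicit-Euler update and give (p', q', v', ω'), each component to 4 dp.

p' = (-3.0040, 2.4280, -2.7800)
q' = (-0.8489, 0.2133, -0.1770, 0.4501)
v' = (-0.0520, -1.7800, -1.8560)
ω' = (-0.4299, 0.1890, -0.7424)

linear accel F/m = (1.2000, 0.5000, 3.6000)
new position p' = (-3.0040, 2.4280, -2.7800)
v' = v + a·dt = (-0.0520, -1.7800, -1.8560)
gyro term ω×Iω = (0.0096, 0.0384, 0.0048)
α = I⁻¹(τ − ω×Iω) = (-0.7480, -0.2743, 1.4400)
ω + α·dt = (-0.4299, 0.1890, -0.7424)
Hamilton product q⊗(0,ω) = (0.4664148, 0.3947040, -0.1821426, 0.6583998)
q + ½dt·q⊗(0,ω), renormalized = (-0.8489, 0.2133, -0.1770, 0.4501)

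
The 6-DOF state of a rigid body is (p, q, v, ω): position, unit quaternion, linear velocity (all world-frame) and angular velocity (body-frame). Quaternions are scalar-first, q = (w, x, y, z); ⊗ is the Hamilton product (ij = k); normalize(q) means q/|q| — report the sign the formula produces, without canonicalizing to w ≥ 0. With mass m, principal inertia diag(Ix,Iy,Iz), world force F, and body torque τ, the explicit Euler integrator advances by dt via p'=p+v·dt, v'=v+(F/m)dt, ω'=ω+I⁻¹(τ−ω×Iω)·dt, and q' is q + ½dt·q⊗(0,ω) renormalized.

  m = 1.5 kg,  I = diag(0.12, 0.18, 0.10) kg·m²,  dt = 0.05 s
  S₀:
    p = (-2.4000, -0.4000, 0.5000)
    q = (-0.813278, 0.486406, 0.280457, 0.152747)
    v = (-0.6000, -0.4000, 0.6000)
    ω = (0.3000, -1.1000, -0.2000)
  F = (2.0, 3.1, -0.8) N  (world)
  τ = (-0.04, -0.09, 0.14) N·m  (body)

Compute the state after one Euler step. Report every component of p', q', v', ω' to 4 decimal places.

(τ − ω×Iω)/I = (-0.1867, -0.4933, 1.5980)
ω' = ω + α·dt = (0.2907, -1.1247, -0.1201)
q⊗(0,ω) = (0.1931303, -0.1320531, 1.0377111, -0.4565281)
q + ½dt·q⊗(0,ω), renormalized = (-0.8081, 0.4829, 0.3063, 0.1413)
linear accel F/m = (1.3333, 2.0667, -0.5333)
p' = p + v·dt = (-2.4300, -0.4200, 0.5300)
v + (F/m)dt = (-0.5333, -0.2967, 0.5733)

p' = (-2.4300, -0.4200, 0.5300)
q' = (-0.8081, 0.4829, 0.3063, 0.1413)
v' = (-0.5333, -0.2967, 0.5733)
ω' = (0.2907, -1.1247, -0.1201)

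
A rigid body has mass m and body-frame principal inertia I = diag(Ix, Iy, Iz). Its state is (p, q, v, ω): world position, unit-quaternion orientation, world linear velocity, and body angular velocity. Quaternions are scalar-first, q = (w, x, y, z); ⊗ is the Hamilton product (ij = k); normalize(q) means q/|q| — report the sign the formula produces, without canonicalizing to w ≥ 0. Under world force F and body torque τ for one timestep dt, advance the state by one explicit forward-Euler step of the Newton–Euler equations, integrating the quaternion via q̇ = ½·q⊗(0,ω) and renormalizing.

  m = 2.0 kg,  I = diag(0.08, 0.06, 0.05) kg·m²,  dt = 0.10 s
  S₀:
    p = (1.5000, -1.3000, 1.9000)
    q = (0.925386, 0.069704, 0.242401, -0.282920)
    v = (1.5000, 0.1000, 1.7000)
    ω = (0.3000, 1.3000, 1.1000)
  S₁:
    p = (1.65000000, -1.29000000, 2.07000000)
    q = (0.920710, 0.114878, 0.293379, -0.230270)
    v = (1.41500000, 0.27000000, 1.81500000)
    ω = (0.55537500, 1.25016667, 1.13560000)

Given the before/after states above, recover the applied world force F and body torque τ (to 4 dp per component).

F = (-1.7000, 3.4000, 2.3000)
τ = (0.1900, -0.0200, 0.0100)

Δv = v₁−v₀ = (-0.08500000, 0.17000000, 0.11500000)
m·(v₁−v₀)/dt = (-1.7000, 3.4000, 2.3000)
rate change Δω = (0.25537500, -0.04983333, 0.03560000)
applied torque τ = (0.1900, -0.0200, 0.0100)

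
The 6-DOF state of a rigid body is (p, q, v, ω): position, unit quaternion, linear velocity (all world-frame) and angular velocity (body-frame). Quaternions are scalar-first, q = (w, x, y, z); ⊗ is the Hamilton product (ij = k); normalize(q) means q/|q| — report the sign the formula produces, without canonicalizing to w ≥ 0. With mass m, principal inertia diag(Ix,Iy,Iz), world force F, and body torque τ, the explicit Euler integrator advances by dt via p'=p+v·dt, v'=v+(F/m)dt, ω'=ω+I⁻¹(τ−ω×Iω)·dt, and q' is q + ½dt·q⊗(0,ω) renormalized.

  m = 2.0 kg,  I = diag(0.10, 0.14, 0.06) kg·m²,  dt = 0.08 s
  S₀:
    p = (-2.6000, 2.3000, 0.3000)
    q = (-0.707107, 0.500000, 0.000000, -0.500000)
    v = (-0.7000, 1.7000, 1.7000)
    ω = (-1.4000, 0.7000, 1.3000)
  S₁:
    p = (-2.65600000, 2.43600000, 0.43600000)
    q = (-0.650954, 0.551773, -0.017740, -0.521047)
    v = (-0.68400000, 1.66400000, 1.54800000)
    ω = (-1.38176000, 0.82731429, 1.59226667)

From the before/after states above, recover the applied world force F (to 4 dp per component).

F = (0.4000, -0.9000, -3.8000)

velocity change Δv = (0.01600000, -0.03600000, -0.15200000)
F = m·Δv/dt = (0.4000, -0.9000, -3.8000)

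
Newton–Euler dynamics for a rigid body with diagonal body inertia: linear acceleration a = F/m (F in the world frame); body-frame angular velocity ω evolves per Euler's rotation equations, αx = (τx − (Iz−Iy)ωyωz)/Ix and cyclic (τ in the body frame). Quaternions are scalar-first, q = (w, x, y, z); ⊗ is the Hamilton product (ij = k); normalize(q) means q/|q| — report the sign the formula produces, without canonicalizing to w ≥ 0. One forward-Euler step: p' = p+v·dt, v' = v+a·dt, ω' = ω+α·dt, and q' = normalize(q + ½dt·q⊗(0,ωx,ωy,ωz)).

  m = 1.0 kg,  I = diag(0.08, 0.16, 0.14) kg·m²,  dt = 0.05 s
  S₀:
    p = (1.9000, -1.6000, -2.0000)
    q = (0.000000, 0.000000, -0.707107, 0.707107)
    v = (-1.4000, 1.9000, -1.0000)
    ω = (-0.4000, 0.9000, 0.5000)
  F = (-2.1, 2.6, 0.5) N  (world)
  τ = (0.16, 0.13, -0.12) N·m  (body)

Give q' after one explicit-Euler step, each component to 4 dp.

q' = (0.0071, -0.0247, -0.7139, 0.6998)

Hamilton product q⊗(0,ω) = (0.2828428, -0.9899498, -0.2828428, -0.2828428)
q + ½dt·q⊗(0,ω), renormalized = (0.0071, -0.0247, -0.7139, 0.6998)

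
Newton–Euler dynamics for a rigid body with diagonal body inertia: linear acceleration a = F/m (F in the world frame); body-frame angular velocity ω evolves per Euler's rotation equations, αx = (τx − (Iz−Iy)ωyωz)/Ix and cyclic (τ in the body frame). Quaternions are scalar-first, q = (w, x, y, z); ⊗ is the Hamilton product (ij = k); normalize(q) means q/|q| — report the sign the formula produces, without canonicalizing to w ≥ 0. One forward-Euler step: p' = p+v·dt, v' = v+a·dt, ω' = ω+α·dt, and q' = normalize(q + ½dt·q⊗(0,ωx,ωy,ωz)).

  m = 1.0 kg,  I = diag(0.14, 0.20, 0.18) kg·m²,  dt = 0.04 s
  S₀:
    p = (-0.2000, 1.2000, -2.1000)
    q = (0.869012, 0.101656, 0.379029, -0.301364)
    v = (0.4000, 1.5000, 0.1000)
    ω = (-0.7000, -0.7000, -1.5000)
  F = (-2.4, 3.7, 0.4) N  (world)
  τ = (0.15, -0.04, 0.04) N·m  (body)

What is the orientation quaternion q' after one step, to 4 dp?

q' = (0.8661, 0.0739, 0.3739, -0.3233)

q⊗(0,ω) = (-0.1155665, -1.3878067, -0.2448696, -1.1093569)
q + ½dt·q⊗(0,ω), renormalized = (0.8661, 0.0739, 0.3739, -0.3233)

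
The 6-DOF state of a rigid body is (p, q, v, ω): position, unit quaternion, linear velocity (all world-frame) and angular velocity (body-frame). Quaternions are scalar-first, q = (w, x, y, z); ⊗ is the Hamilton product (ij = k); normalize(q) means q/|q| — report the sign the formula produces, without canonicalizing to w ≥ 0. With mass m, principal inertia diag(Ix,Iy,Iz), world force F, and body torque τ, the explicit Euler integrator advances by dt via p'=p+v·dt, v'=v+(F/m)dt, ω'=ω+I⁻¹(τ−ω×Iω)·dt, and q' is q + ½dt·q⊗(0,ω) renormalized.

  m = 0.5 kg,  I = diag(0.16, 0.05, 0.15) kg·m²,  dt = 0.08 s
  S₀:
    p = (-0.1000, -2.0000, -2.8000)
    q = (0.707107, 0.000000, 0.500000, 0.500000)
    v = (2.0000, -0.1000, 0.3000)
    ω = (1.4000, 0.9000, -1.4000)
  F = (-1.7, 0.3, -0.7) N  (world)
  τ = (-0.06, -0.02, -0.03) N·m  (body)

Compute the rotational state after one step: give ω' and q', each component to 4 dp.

ω' = (1.4330, 0.8994, -1.3421)
q' = (0.7144, -0.0064, 0.5514, 0.4308)

precession coupling ω×(Iω) = (-0.1260, -0.0196, -0.1386)
(τ − ω×Iω)/I = (0.4125, -0.0080, 0.7240)
ω + α·dt = (1.4330, 0.8994, -1.3421)
Hamilton product q⊗(0,ω) = (0.2500000, -0.1600502, 1.3363963, -1.6899498)
q + ½dt·q⊗(0,ω), renormalized = (0.7144, -0.0064, 0.5514, 0.4308)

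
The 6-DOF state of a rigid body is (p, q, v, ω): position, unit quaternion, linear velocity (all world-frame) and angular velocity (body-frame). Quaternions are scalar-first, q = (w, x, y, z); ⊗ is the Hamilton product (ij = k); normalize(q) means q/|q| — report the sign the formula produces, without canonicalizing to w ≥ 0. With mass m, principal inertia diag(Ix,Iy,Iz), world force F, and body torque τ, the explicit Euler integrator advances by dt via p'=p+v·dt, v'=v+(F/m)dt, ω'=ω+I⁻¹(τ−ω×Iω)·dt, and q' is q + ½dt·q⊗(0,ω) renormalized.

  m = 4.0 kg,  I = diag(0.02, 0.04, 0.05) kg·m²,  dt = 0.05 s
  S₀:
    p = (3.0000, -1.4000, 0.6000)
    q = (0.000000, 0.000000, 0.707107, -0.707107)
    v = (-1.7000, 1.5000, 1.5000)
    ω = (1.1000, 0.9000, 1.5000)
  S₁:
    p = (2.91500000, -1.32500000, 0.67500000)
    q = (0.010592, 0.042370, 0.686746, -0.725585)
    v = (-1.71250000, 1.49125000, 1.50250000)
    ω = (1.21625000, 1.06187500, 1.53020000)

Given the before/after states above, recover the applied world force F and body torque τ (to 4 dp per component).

Δω = ω₁−ω₀ = (0.11625000, 0.16187500, 0.03020000)
applied torque τ = (0.0600, 0.0800, 0.0500)
velocity change Δv = (-0.01250000, -0.00875000, 0.00250000)
F = m·Δv/dt = (-1.0000, -0.7000, 0.2000)

F = (-1.0000, -0.7000, 0.2000)
τ = (0.0600, 0.0800, 0.0500)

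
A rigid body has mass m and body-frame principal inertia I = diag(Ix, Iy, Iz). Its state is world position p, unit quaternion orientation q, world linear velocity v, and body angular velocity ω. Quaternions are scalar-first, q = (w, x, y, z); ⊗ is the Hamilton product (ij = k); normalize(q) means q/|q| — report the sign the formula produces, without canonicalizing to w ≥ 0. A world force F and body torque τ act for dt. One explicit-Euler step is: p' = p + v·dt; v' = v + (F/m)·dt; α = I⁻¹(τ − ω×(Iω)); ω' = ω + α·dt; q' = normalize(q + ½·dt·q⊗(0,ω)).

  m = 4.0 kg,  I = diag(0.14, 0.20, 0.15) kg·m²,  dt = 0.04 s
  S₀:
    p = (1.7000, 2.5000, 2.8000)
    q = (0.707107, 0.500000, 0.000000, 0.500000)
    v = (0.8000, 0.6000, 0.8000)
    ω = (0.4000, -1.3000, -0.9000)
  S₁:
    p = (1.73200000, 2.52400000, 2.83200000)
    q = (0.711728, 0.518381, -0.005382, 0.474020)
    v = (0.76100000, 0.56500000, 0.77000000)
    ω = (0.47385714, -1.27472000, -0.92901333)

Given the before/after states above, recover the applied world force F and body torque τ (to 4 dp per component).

velocity change Δv = (-0.03900000, -0.03500000, -0.03000000)
m·(v₁−v₀)/dt = (-3.9000, -3.5000, -3.0000)
ω₁ − ω₀ = (0.07385714, 0.02528000, -0.02901333)
I·α + gyro = (0.2000, 0.1300, -0.1400)

F = (-3.9000, -3.5000, -3.0000)
τ = (0.2000, 0.1300, -0.1400)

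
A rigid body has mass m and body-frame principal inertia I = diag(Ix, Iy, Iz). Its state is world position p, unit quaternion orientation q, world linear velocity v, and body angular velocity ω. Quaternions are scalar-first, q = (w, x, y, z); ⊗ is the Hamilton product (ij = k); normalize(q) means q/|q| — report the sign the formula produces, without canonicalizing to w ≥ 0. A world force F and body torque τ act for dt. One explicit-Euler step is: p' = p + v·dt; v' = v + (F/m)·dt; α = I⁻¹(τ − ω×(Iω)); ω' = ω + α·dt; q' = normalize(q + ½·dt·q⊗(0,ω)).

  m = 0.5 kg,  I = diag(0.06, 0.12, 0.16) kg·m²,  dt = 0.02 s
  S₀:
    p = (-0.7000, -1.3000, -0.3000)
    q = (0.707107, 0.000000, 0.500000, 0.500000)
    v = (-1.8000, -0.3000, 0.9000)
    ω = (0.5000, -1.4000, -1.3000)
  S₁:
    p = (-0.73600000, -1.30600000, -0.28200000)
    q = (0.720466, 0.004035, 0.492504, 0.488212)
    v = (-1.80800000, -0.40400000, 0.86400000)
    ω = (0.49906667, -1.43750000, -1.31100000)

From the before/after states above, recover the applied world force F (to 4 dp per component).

v₁ − v₀ = (-0.00800000, -0.10400000, -0.03600000)
F = m·Δv/dt = (-0.2000, -2.6000, -0.9000)

F = (-0.2000, -2.6000, -0.9000)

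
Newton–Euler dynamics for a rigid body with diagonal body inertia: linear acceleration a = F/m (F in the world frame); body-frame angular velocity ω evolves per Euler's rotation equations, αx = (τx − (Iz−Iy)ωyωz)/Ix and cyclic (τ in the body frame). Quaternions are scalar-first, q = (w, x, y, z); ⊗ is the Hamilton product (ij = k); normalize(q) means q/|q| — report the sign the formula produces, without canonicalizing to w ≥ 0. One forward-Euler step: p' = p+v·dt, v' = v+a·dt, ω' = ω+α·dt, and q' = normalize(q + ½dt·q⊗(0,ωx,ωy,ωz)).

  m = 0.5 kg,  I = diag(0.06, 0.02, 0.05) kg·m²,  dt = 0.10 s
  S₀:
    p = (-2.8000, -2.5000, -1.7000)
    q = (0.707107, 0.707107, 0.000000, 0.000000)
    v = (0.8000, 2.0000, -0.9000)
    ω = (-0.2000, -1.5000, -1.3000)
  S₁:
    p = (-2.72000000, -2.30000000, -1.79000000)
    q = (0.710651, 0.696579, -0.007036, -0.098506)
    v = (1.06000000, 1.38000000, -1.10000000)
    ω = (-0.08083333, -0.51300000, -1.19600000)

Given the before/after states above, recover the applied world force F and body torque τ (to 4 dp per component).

F = (1.3000, -3.1000, -1.0000)
τ = (0.1300, 0.2000, 0.0400)

rate change Δω = (0.11916667, 0.98700000, 0.10400000)
τ = I·(Δω/dt) + ω₀×(Iω₀) = (0.1300, 0.2000, 0.0400)
Δv = v₁−v₀ = (0.26000000, -0.62000000, -0.20000000)
applied force F = (1.3000, -3.1000, -1.0000)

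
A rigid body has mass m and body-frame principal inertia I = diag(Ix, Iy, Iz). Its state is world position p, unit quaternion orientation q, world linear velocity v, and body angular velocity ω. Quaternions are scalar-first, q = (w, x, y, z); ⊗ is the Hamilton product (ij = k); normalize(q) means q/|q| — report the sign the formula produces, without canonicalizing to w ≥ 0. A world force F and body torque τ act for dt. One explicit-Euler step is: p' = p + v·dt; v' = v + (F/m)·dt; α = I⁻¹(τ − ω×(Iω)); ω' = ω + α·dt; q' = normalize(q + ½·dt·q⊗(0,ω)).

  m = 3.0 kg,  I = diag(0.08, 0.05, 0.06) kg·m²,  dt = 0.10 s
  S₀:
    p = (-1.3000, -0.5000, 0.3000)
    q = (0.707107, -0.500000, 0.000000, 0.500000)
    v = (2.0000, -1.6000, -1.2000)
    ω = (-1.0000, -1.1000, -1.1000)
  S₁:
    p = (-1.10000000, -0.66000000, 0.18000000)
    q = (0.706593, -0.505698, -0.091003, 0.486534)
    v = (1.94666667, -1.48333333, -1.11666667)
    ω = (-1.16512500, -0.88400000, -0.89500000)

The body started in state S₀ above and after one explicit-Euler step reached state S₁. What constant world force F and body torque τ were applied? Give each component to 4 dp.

Δv = v₁−v₀ = (-0.05333333, 0.11666667, 0.08333333)
m·(v₁−v₀)/dt = (-1.6000, 3.5000, 2.5000)
ω₁ − ω₀ = (-0.16512500, 0.21600000, 0.20500000)
I·α + gyro = (-0.1200, 0.1300, 0.0900)

F = (-1.6000, 3.5000, 2.5000)
τ = (-0.1200, 0.1300, 0.0900)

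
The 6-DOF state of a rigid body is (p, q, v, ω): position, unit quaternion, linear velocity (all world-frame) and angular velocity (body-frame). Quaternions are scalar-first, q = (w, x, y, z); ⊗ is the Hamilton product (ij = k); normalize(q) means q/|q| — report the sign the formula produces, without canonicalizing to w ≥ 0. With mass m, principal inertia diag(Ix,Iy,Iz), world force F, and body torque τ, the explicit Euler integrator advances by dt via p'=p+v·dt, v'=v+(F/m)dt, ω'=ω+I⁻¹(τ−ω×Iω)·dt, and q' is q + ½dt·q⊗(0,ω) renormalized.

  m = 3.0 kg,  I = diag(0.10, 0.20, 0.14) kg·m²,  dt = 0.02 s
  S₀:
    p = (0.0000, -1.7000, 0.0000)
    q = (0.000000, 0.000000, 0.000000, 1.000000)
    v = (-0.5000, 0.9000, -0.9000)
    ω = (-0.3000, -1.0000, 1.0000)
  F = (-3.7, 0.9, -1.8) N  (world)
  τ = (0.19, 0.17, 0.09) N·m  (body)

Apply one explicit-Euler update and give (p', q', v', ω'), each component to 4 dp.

p' = (-0.0100, -1.6820, -0.0180)
q' = (-0.0100, 0.0100, -0.0030, 0.9999)
v' = (-0.5247, 0.9060, -0.9120)
ω' = (-0.2740, -0.9842, 1.0086)

precession coupling ω×(Iω) = (0.0600, 0.0120, 0.0300)
(τ − ω×Iω)/I = (1.3000, 0.7900, 0.4286)
ω + α·dt = (-0.2740, -0.9842, 1.0086)
Hamilton product q⊗(0,ω) = (-1.0000000, 1.0000000, -0.3000000, 0.0000000)
q + ½dt·q⊗(0,ω), renormalized = (-0.0100, 0.0100, -0.0030, 0.9999)
p + v·dt = (-0.0100, -1.6820, -0.0180)
v' = v + a·dt = (-0.5247, 0.9060, -0.9120)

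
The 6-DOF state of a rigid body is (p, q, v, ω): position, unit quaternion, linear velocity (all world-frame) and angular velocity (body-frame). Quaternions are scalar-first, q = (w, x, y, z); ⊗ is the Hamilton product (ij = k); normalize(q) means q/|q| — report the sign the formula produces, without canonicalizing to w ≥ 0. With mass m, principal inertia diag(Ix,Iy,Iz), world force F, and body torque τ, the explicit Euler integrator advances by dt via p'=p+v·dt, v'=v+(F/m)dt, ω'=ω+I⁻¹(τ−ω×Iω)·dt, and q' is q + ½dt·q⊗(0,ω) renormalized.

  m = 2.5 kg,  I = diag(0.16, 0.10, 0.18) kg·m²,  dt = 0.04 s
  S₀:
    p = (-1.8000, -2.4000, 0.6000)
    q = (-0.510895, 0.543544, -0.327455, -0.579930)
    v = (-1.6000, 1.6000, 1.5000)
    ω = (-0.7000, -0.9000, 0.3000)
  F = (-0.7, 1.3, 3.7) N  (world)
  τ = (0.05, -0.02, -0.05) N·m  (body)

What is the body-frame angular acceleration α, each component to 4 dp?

gyro term ω×Iω = (-0.0216, 0.0042, -0.0378)
angular accel α = (0.4475, -0.2420, -0.0678)

α = (0.4475, -0.2420, -0.0678)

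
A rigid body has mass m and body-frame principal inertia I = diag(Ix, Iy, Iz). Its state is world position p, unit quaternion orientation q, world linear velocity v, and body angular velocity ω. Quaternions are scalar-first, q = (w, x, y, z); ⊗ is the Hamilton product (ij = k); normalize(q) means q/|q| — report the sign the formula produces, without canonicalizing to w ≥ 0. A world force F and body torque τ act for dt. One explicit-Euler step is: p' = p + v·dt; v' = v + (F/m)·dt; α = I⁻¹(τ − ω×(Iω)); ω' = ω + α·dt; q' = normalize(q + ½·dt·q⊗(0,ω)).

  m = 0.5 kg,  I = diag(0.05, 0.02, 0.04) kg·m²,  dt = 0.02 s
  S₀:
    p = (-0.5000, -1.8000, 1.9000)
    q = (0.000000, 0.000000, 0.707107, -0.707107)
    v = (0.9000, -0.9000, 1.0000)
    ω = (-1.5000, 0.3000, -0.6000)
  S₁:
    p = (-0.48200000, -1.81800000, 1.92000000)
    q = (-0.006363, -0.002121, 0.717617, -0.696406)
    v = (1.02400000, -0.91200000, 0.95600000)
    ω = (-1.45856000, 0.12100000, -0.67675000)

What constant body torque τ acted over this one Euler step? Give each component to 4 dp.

τ = (0.1000, -0.1700, -0.1400)

Δω = ω₁−ω₀ = (0.04144000, -0.17900000, -0.07675000)
gyro term ω₀×Iω₀ = (-0.0036, 0.0090, 0.0135)
I·α + gyro = (0.1000, -0.1700, -0.1400)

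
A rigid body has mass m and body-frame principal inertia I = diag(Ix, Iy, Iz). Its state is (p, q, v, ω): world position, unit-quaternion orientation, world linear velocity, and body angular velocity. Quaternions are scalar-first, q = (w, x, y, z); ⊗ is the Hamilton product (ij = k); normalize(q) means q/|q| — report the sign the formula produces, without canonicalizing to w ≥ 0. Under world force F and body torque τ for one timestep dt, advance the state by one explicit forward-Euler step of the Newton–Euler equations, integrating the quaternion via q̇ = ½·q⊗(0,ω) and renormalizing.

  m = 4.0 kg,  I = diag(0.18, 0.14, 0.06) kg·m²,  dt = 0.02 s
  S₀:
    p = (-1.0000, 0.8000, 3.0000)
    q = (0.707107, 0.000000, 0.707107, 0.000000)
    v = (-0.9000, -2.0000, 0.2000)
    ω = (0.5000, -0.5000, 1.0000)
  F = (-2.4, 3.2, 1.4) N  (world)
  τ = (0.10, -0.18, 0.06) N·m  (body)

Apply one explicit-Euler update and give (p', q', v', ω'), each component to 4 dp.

ω×(Iω) gyroscopic = (0.0400, 0.0600, 0.0100)
α = I⁻¹(τ − ω×Iω) = (0.3333, -1.7143, 0.8333)
ω + α·dt = (0.5067, -0.5343, 1.0167)
Hamilton product q⊗(0,ω) = (0.3535535, 1.0606605, -0.3535535, 0.3535535)
updated quaternion q' = (0.7106, 0.0106, 0.7035, 0.0035)
a = (-0.6000, 0.8000, 0.3500)
new position p' = (-1.0180, 0.7600, 3.0040)
v' = v + a·dt = (-0.9120, -1.9840, 0.2070)

p' = (-1.0180, 0.7600, 3.0040)
q' = (0.7106, 0.0106, 0.7035, 0.0035)
v' = (-0.9120, -1.9840, 0.2070)
ω' = (0.5067, -0.5343, 1.0167)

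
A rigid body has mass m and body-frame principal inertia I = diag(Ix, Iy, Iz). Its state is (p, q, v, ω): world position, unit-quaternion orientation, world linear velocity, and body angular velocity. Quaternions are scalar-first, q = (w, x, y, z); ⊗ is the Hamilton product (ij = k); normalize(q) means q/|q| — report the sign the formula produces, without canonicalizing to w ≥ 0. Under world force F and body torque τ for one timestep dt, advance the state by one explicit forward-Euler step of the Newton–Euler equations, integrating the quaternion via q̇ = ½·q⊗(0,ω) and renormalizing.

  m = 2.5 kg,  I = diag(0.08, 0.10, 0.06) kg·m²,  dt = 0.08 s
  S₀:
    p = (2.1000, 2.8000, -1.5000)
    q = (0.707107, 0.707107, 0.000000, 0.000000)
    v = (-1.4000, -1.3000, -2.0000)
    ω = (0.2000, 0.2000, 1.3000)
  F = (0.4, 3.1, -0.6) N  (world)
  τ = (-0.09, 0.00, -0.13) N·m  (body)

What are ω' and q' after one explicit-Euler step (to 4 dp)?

ω' = (0.1204, 0.1958, 1.1256)
q' = (0.7005, 0.7118, -0.0311, 0.0424)

gyro term ω×Iω = (-0.0104, 0.0052, 0.0008)
α = I⁻¹(τ − ω×Iω) = (-0.9950, -0.0520, -2.1800)
ω + α·dt = (0.1204, 0.1958, 1.1256)
Hamilton product q⊗(0,ω) = (-0.1414214, 0.1414214, -0.7778177, 1.0606605)
q' = normalize(q + ½dt·q⊗(0,ω)) = (0.7005, 0.7118, -0.0311, 0.0424)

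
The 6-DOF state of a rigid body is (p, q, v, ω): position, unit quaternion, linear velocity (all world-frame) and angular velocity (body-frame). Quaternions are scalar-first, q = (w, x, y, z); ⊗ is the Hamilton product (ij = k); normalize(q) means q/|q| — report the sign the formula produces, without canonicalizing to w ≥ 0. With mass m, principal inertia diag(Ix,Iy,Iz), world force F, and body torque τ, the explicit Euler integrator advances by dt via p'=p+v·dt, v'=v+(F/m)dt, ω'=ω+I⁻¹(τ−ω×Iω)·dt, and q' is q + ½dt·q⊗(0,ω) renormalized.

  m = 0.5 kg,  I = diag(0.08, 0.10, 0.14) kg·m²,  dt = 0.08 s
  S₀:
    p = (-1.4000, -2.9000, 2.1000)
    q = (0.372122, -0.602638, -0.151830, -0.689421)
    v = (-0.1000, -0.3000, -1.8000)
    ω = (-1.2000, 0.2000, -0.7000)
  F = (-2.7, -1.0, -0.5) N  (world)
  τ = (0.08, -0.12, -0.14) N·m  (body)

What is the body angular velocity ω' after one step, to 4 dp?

ω' = (-1.1144, 0.1443, -0.7773)

precession coupling ω×(Iω) = (-0.0056, -0.0504, -0.0048)
α = I⁻¹(τ − ω×Iω) = (1.0700, -0.6960, -0.9657)
new body rate ω' = (-1.1144, 0.1443, -0.7773)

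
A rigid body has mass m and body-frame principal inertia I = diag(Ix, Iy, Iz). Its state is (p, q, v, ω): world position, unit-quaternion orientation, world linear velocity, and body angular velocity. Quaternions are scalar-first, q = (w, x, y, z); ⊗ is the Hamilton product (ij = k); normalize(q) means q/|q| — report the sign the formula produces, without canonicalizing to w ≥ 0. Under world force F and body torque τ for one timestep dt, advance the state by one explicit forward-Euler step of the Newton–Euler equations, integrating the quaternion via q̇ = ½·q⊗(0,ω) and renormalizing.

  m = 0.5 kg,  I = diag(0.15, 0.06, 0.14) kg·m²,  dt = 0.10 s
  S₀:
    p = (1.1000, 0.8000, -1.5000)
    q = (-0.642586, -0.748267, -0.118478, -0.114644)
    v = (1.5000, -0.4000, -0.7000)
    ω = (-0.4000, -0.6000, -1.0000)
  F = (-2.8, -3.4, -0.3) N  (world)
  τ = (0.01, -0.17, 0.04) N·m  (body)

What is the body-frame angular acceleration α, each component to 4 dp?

gyro term ω×Iω = (0.0480, 0.0040, -0.0216)
(τ − ω×Iω)/I = (-0.2533, -2.9000, 0.4400)

α = (-0.2533, -2.9000, 0.4400)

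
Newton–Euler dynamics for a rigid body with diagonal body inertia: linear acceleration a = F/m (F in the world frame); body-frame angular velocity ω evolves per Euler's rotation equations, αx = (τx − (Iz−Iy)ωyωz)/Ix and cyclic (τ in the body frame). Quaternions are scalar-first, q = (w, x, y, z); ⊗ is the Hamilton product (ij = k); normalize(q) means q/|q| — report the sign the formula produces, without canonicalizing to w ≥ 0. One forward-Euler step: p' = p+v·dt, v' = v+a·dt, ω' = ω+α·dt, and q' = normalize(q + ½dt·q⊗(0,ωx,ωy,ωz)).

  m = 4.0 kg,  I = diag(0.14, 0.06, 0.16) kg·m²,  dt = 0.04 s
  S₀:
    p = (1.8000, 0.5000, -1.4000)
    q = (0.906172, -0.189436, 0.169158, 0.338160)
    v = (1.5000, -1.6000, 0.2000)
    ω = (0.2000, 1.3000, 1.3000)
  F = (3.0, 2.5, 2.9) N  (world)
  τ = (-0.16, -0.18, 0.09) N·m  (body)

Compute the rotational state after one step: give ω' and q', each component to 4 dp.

(τ − ω×Iω)/I = (-2.3500, -2.9133, 0.6925)
new body rate ω' = (0.1060, 1.1835, 1.3277)
2q̇ = q⊗(0,ω) = (-0.6216262, -0.0384682, 1.4919224, 0.8979252)
updated quaternion q' = (0.8931, -0.1901, 0.1989, 0.3559)

ω' = (0.1060, 1.1835, 1.3277)
q' = (0.8931, -0.1901, 0.1989, 0.3559)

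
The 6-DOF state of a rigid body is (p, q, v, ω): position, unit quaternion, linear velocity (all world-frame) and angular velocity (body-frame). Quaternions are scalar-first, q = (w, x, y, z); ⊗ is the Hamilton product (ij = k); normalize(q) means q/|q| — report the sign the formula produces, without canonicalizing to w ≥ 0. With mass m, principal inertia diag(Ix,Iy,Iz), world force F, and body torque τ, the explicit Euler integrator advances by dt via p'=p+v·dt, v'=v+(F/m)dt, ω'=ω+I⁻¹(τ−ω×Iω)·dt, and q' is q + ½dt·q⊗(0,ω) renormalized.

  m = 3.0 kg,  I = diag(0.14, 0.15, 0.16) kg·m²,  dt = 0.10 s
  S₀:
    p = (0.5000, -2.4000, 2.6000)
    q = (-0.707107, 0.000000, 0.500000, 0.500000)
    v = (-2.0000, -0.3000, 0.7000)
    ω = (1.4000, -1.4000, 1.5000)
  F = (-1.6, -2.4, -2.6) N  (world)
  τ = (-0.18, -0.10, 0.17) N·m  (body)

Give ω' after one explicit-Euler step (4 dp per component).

ω×(Iω) gyroscopic = (-0.0210, -0.0420, -0.0196)
(τ − ω×Iω)/I = (-1.1357, -0.3867, 1.1850)
ω + α·dt = (1.2864, -1.4387, 1.6185)

ω' = (1.2864, -1.4387, 1.6185)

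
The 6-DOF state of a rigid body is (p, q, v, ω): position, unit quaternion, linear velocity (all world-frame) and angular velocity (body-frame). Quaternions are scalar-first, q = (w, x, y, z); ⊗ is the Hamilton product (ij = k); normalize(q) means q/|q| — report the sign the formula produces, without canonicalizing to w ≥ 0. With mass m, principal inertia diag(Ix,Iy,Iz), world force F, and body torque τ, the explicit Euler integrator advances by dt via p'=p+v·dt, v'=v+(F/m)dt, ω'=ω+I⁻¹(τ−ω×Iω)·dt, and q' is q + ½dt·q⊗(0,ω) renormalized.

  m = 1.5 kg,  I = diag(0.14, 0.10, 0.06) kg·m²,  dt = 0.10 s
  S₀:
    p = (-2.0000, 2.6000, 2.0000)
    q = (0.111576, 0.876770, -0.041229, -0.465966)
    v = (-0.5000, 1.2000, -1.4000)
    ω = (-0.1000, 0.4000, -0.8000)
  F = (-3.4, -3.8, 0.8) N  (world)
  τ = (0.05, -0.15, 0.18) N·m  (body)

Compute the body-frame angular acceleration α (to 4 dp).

precession coupling ω×(Iω) = (0.0128, 0.0064, 0.0016)
(τ − ω×Iω)/I = (0.2657, -1.5640, 2.9733)

α = (0.2657, -1.5640, 2.9733)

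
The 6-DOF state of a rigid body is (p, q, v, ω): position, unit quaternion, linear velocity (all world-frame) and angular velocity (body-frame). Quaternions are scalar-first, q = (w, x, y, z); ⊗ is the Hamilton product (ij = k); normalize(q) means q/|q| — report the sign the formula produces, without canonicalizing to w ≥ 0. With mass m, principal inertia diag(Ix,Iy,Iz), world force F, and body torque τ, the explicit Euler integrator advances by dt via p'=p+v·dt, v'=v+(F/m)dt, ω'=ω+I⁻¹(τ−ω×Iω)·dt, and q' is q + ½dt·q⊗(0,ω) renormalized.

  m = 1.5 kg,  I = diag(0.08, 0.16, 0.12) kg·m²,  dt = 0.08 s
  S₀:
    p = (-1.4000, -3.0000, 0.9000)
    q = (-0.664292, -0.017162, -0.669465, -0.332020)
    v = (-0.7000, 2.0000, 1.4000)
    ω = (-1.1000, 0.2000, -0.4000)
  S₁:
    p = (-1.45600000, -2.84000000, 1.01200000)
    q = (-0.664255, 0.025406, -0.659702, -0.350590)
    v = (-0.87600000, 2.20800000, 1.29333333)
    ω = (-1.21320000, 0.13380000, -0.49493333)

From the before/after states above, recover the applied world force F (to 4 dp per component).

Δv = v₁−v₀ = (-0.17600000, 0.20800000, -0.10666667)
F = m·Δv/dt = (-3.3000, 3.9000, -2.0000)

F = (-3.3000, 3.9000, -2.0000)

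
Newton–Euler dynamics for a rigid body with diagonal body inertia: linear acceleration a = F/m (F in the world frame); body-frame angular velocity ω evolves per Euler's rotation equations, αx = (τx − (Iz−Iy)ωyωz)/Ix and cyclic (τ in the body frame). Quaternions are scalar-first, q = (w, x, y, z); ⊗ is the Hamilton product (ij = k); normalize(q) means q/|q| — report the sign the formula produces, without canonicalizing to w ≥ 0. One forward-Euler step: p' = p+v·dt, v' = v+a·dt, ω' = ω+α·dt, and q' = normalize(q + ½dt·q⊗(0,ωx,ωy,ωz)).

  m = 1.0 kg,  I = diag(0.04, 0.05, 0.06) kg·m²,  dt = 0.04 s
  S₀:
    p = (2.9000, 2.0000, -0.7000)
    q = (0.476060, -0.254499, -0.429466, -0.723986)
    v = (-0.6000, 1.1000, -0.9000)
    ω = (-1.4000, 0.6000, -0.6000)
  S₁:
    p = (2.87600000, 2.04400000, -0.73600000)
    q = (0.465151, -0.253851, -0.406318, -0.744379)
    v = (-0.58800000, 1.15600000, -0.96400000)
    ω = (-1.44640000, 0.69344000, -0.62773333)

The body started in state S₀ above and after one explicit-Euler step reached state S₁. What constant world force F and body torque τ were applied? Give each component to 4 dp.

Δv = v₁−v₀ = (0.01200000, 0.05600000, -0.06400000)
m·(v₁−v₀)/dt = (0.3000, 1.4000, -1.6000)
Δω = ω₁−ω₀ = (-0.04640000, 0.09344000, -0.02773333)
precession coupling = (-0.0036, -0.0168, -0.0084)
I·α + gyro = (-0.0500, 0.1000, -0.0500)

F = (0.3000, 1.4000, -1.6000)
τ = (-0.0500, 0.1000, -0.0500)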